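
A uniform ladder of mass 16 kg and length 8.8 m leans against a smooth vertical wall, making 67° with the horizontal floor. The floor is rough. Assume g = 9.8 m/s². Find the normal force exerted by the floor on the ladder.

N_floor ≈ 157 N

ΣF_y = 0: N_floor = 16×9.8 = 156.8 N.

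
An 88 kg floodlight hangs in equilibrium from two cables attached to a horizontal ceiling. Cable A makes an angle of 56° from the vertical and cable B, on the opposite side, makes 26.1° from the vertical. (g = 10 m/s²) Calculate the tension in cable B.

T_B ≈ 737 N

Angles from the horizontal: cable A is 90° − 56° = 34°, cable B is 90° − 26.1° = 63.9°.
Weight W = 88 × 10 = 880 N acts straight down.
Horizontal: T_A cos 34° = T_B cos 63.9°  →  T_A = 0.5307 T_B.
Vertical: T_A sin 34° + T_B sin 63.9° = 880.
Substituting the horizontal relation into the vertical equation gives 1.195 T_B = 880, so T_B = 736.5 N.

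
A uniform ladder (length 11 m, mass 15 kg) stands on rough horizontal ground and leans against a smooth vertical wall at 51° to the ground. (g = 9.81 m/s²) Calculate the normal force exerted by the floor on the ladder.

N_floor ≈ 147 N

ΣF_y = 0: N_floor = 15×9.81 = 147.15 N.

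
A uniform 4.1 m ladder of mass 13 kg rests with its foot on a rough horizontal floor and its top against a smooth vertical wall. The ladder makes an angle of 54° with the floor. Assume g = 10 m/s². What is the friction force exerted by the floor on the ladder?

f ≈ 47.2 N

Torques about the foot: N_wall · 4.1 sin 54° = 13×10×2.05 cos 54° → N_wall = 47.225 N.
ΣF_x = 0: f_floor = N_wall = 47.225 N.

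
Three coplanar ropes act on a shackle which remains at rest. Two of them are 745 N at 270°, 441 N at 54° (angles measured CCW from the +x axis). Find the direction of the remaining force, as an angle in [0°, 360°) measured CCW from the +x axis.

θ ≈ 124°

Sum the known components: ΣF_x = 259.2 N, ΣF_y = -388.2 N.
For equilibrium the remaining force must supply (−ΣF_x, −ΣF_y) = (-259.2, 388.2) N.
Magnitude = √((-259.2)² + (388.2)²) = 466.8 N; direction = atan2(388.2, -259.2) = 123.7°.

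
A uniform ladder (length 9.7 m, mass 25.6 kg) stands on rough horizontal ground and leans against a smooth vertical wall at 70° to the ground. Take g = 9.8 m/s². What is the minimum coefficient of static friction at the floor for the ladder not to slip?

ΣF_y = 0: N_floor = 25.6×9.8 = 250.88 N.
Torques about the foot: N_wall · 9.7 sin 70° = 25.6×9.8×4.85 cos 70° → N_wall = 45.656 N.
ΣF_x = 0: f_floor = N_wall = 45.656 N.
μ_min = f_floor / N_floor = 45.656 / 250.88 = 0.182.

μ_min ≈ 0.182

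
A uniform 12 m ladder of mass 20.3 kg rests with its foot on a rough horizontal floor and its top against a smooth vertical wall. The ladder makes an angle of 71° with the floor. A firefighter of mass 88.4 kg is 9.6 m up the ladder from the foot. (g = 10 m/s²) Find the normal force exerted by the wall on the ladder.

N_wall ≈ 278 N

Torques about the foot: N_wall · 12 sin 71° = 20.3×10×6 cos 71° + 88.4×10×9.6 cos 71° → N_wall = 278.46 N.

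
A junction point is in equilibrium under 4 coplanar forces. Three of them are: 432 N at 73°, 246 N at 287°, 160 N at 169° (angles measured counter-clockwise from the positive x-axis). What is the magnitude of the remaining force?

Sum the known components: ΣF_x = 41.17 N, ΣF_y = 208.4 N.
For equilibrium the remaining force must supply (−ΣF_x, −ΣF_y) = (-41.17, -208.4) N.
Magnitude = √((-41.17)² + (-208.4)²) = 212.4 N; direction = atan2(-208.4, -41.17) = 258.8°.

F ≈ 212 N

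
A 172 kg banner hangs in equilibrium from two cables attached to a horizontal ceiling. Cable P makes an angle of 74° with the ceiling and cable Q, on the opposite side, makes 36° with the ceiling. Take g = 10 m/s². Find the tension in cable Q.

Weight W = 172 × 10 = 1720 N acts straight down.
Horizontal: T_P cos 74° = T_Q cos 36°  →  T_P = 2.935 T_Q.
Vertical: T_P sin 74° + T_Q sin 36° = 1720.
Substituting the horizontal relation into the vertical equation gives 3.409 T_Q = 1720, so T_Q = 504.5 N.

T_Q ≈ 505 N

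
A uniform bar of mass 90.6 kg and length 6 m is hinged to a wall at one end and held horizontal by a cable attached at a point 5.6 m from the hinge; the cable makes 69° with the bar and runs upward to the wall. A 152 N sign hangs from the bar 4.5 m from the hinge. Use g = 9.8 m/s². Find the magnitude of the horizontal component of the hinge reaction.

Take torques about the hinge: T sin 69° · 5.6 = 90.6×9.8×3 + 152×4.5 = 3347.6 N·m.
So T = 3347.6 / (0.9336 × 5.6) = 640.32 N.
ΣF_x = 0: H_x = T cos 69° = 229.47 N.

H_x ≈ 229 N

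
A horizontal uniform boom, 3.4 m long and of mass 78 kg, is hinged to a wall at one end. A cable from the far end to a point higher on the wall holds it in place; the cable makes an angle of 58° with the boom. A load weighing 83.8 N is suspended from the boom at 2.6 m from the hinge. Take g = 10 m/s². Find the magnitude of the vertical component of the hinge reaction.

|H_y| ≈ 410 N

Take torques about the hinge: T sin 58° · 3.4 = 78×10×1.7 + 83.8×2.6 = 1543.9 N·m.
So T = 1543.9 / (0.8480 × 3.4) = 535.44 N.
ΣF_y = 0: H_y = (78×10 + 83.8) − T sin 58° = 863.8 − 454.08 = 409.72 N.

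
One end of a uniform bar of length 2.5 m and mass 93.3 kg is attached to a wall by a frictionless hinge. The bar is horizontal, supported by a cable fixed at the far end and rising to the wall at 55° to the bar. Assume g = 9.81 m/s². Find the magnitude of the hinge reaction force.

|H| ≈ 559 N

Take torques about the hinge: T sin 55° · 2.5 = 93.3×9.81×1.25 = 1144.1 N·m.
So T = 1144.1 / (0.8192 × 2.5) = 558.67 N.
ΣF_x = 0: H_x = T cos 55° = 320.44 N.
ΣF_y = 0: H_y = (93.3×9.81) − T sin 55° = 915.27 − 457.64 = 457.64 N.
|H| = √(H_x² + H_y²) = √((320.44)² + (457.64)²) = 558.67 N.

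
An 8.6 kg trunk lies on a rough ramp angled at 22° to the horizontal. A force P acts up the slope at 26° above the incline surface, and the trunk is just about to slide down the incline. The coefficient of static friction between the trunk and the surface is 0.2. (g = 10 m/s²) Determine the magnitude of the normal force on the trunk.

On the verge of sliding down the incline, friction equals μN and acts up the slope.
Perpendicular: N + P sin 26° = W cos 22° = 79.74 N.
Along incline: P cos 26° + μN = W sin 22° with W sin 22° = 32.22 N.
Solving the pair for P and N: P = 20.06 N, N = 70.95 N (and f = μN = 14.19 N).

N ≈ 70.9 N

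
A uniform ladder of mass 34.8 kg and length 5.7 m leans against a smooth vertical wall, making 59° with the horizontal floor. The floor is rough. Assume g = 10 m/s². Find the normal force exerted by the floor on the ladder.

ΣF_y = 0: N_floor = 34.8×10 = 348 N.

N_floor ≈ 348 N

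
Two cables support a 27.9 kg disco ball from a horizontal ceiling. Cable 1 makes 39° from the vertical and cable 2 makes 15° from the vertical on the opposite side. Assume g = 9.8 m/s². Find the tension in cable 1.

T_1 ≈ 87.5 N

Angles from the horizontal: cable 1 is 90° − 39° = 51°, cable 2 is 90° − 15° = 75°.
Weight W = 27.9 × 9.8 = 273.4 N acts straight down.
Horizontal: T_1 cos 51° = T_2 cos 75°  →  T_2 = 2.432 T_1.
Vertical: T_1 sin 51° + T_2 sin 75° = 273.4.
Substituting the horizontal relation into the vertical equation gives 3.126 T_1 = 273.4, so T_1 = 87.47 N.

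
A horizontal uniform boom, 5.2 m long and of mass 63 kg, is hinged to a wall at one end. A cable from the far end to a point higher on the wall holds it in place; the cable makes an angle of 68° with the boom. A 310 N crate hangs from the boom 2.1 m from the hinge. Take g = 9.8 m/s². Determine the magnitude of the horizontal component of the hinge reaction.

H_x ≈ 175 N

Take torques about the hinge: T sin 68° · 5.2 = 63×9.8×2.6 + 310×2.1 = 2256.2 N·m.
So T = 2256.2 / (0.9272 × 5.2) = 467.97 N.
ΣF_x = 0: H_x = T cos 68° = 175.3 N.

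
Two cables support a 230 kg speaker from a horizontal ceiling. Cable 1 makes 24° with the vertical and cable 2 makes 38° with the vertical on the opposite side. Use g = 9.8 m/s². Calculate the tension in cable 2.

Angles from the horizontal: cable 1 is 90° − 24° = 66°, cable 2 is 90° − 38° = 52°.
Weight W = 230 × 9.8 = 2254 N acts straight down.
Horizontal: T_1 cos 66° = T_2 cos 52°  →  T_1 = 1.514 T_2.
Vertical: T_1 sin 66° + T_2 sin 52° = 2254.
Substituting the horizontal relation into the vertical equation gives 2.171 T_2 = 2254, so T_2 = 1038 N.

T_2 ≈ 1040 N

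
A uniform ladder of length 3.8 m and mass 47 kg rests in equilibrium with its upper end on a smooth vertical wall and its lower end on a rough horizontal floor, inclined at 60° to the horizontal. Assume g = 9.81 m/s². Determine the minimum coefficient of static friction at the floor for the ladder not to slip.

ΣF_y = 0: N_floor = 47×9.81 = 461.07 N.
Torques about the foot: N_wall · 3.8 sin 60° = 47×9.81×1.9 cos 60° → N_wall = 133.1 N.
ΣF_x = 0: f_floor = N_wall = 133.1 N.
μ_min = f_floor / N_floor = 133.1 / 461.07 = 0.2887.

μ_min ≈ 0.289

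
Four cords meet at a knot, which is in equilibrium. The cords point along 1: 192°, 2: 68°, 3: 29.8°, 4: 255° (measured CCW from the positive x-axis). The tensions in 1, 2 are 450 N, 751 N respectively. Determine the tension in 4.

T_4 ≈ 848 N

Resolve: ΣF_x = 450 cos 192° + 751 cos 68° + T_3 cos 29.8° + T_4 cos 255° = 0.
        ΣF_y = 450 sin 192° + 751 sin 68° + T_3 sin 29.8° + T_4 sin 255° = 0.
The known terms sum to (-158.8, 602.8) N, so 0.8678 T_3 − 0.2588 T_4 = 158.8 and 0.4970 T_3 − 0.9659 T_4 = -602.8.
Solving simultaneously: T_3 = 436.1 N, T_4 = 848.4 N.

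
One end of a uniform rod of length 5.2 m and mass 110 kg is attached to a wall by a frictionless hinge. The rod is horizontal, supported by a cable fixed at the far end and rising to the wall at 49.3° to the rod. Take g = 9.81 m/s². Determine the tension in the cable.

Take torques about the hinge: T sin 49.3° · 5.2 = 110×9.81×2.6 = 2805.7 N·m.
So T = 2805.7 / (0.7581 × 5.2) = 711.68 N.

T ≈ 712 N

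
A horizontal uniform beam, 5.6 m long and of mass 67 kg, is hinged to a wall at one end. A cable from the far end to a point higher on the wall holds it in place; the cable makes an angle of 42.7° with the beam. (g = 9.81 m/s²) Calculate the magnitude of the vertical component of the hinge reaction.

Take torques about the hinge: T sin 42.7° · 5.6 = 67×9.81×2.8 = 1840.4 N·m.
So T = 1840.4 / (0.6782 × 5.6) = 484.6 N.
ΣF_y = 0: H_y = (67×9.81) − T sin 42.7° = 657.27 − 328.63 = 328.63 N.

|H_y| ≈ 329 N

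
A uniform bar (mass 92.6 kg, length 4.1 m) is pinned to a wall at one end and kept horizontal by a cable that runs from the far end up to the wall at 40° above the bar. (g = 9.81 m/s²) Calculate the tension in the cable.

T ≈ 707 N

Take torques about the hinge: T sin 40° · 4.1 = 92.6×9.81×2.05 = 1862.2 N·m.
So T = 1862.2 / (0.6428 × 4.1) = 706.61 N.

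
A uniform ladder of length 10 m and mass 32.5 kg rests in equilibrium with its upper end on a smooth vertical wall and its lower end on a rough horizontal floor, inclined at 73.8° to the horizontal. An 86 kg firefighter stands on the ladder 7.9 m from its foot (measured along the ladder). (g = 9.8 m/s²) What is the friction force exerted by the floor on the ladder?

Torques about the foot: N_wall · 10 sin 73.8° = 32.5×9.8×5 cos 73.8° + 86×9.8×7.9 cos 73.8° → N_wall = 239.7 N.
ΣF_x = 0: f_floor = N_wall = 239.7 N.

f ≈ 240 N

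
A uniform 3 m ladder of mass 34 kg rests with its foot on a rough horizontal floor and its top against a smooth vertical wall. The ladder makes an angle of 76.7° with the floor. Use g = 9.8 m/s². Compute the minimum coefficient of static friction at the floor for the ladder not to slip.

ΣF_y = 0: N_floor = 34×9.8 = 333.2 N.
Torques about the foot: N_wall · 3 sin 76.7° = 34×9.8×1.5 cos 76.7° → N_wall = 39.383 N.
ΣF_x = 0: f_floor = N_wall = 39.383 N.
μ_min = f_floor / N_floor = 39.383 / 333.2 = 0.1182.

μ_min ≈ 0.118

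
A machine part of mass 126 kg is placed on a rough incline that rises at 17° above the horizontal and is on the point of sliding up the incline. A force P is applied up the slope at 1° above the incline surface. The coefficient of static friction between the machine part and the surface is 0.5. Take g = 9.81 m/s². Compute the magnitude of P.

On the verge of sliding up the incline, friction equals μN and acts down the slope.
Perpendicular: N + P sin 1° = W cos 17° = 1182 N.
Along incline: P cos 1° = W sin 17° + μN  with W sin 17° = 361.4 N.
Solving the pair for P and N: P = 944.3 N, N = 1166 N (and f = μN = 582.8 N).

P ≈ 944 N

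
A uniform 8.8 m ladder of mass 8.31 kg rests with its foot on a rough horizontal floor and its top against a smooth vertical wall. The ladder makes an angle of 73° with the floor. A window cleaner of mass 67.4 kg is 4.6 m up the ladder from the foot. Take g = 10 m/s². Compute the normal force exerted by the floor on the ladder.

N_floor ≈ 757 N

ΣF_y = 0: N_floor = 8.31×10 + 67.4×10 = 757.1 N.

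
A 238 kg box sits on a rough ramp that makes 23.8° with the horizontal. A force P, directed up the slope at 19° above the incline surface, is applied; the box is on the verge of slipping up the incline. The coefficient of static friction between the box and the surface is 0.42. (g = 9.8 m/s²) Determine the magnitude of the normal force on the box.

N ≈ 1580 N

On the verge of sliding up the incline, friction equals μN and acts down the slope.
Perpendicular: N + P sin 19° = W cos 23.8° = 2134 N.
Along incline: P cos 19° = W sin 23.8° + μN  with W sin 23.8° = 941.2 N.
Solving the pair for P and N: P = 1698 N, N = 1581 N (and f = μN = 664.1 N).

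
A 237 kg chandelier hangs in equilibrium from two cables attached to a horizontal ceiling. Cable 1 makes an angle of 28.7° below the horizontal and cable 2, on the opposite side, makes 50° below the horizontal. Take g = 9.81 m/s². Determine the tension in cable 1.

Weight W = 237 × 9.81 = 2325 N acts straight down.
Horizontal: T_1 cos 28.7° = T_2 cos 50°  →  T_2 = 1.365 T_1.
Vertical: T_1 sin 28.7° + T_2 sin 50° = 2325.
Substituting the horizontal relation into the vertical equation gives 1.526 T_1 = 2325, so T_1 = 1524 N.

T_1 ≈ 1520 N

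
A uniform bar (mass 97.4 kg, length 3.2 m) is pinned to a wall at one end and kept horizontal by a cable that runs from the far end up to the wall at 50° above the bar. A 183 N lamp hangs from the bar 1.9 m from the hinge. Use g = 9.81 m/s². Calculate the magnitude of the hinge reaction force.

|H| ≈ 740 N

Take torques about the hinge: T sin 50° · 3.2 = 97.4×9.81×1.6 + 183×1.9 = 1876.5 N·m.
So T = 1876.5 / (0.7660 × 3.2) = 765.5 N.
ΣF_x = 0: H_x = T cos 50° = 492.05 N.
ΣF_y = 0: H_y = (97.4×9.81 + 183) − T sin 50° = 1138.5 − 586.4 = 552.09 N.
|H| = √(H_x² + H_y²) = √((492.05)² + (552.09)²) = 739.54 N.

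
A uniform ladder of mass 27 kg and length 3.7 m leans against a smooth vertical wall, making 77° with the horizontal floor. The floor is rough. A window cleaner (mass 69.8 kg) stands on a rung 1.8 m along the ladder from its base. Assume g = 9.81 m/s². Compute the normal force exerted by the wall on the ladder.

Torques about the foot: N_wall · 3.7 sin 77° = 27×9.81×1.85 cos 77° + 69.8×9.81×1.8 cos 77° → N_wall = 107.48 N.

N_wall ≈ 107 N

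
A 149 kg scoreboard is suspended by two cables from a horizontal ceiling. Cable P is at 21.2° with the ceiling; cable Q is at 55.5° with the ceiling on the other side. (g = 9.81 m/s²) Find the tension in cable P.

T_P ≈ 851 N

Weight W = 149 × 9.81 = 1462 N acts straight down.
Horizontal: T_P cos 21.2° = T_Q cos 55.5°  →  T_Q = 1.646 T_P.
Vertical: T_P sin 21.2° + T_Q sin 55.5° = 1462.
Substituting the horizontal relation into the vertical equation gives 1.718 T_P = 1462, so T_P = 850.7 N.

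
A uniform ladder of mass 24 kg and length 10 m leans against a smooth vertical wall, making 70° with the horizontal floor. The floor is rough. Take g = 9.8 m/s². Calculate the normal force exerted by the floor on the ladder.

N_floor ≈ 235 N

ΣF_y = 0: N_floor = 24×9.8 = 235.2 N.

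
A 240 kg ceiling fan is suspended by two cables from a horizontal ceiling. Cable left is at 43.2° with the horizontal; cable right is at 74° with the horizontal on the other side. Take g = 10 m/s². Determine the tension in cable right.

T_right ≈ 1970 N

Weight W = 240 × 10 = 2400 N acts straight down.
Horizontal: T_left cos 43.2° = T_right cos 74°  →  T_left = 0.3781 T_right.
Vertical: T_left sin 43.2° + T_right sin 74° = 2400.
Substituting the horizontal relation into the vertical equation gives 1.22 T_right = 2400, so T_right = 1967 N.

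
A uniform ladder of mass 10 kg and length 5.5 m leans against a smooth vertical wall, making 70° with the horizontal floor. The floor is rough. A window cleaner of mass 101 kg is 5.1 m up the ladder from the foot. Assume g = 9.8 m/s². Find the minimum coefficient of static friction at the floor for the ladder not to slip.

μ_min ≈ 0.323

ΣF_y = 0: N_floor = 10×9.8 + 101×9.8 = 1087.8 N.
Torques about the foot: N_wall · 5.5 sin 70° = 10×9.8×2.75 cos 70° + 101×9.8×5.1 cos 70° → N_wall = 351.89 N.
ΣF_x = 0: f_floor = N_wall = 351.89 N.
μ_min = f_floor / N_floor = 351.89 / 1087.8 = 0.3235.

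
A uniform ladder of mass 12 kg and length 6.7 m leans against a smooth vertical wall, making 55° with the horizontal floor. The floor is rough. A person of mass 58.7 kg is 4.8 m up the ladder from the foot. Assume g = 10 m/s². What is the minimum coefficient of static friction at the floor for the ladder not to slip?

μ_min ≈ 0.476

ΣF_y = 0: N_floor = 12×10 + 58.7×10 = 707 N.
Torques about the foot: N_wall · 6.7 sin 55° = 12×10×3.35 cos 55° + 58.7×10×4.8 cos 55° → N_wall = 336.48 N.
ΣF_x = 0: f_floor = N_wall = 336.48 N.
μ_min = f_floor / N_floor = 336.48 / 707 = 0.4759.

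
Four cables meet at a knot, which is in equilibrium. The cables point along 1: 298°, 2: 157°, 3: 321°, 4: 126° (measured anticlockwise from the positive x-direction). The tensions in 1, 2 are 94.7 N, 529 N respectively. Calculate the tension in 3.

T_3 ≈ 1100 N

Resolve: ΣF_x = 94.7 cos 298° + 529 cos 157° + T_3 cos 321° + T_4 cos 126° = 0.
        ΣF_y = 94.7 sin 298° + 529 sin 157° + T_3 sin 321° + T_4 sin 126° = 0.
The known terms sum to (-442.5, 123.1) N, so 0.7771 T_3 − 0.5878 T_4 = 442.5 and -0.6293 T_3 + 0.8090 T_4 = -123.1.
Solving simultaneously: T_3 = 1104 N, T_4 = 706.3 N.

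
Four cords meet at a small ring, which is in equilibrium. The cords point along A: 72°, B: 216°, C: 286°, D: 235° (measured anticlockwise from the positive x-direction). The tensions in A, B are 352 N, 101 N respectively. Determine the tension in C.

Resolve: ΣF_x = 352 cos 72° + 101 cos 216° + T_C cos 286° + T_D cos 235° = 0.
        ΣF_y = 352 sin 72° + 101 sin 216° + T_C sin 286° + T_D sin 235° = 0.
The known terms sum to (27.06, 275.4) N, so 0.2756 T_C − 0.5736 T_D = -27.06 and -0.9613 T_C − 0.8192 T_D = -275.4.
Solving simultaneously: T_C = 174.7 N, T_D = 131.2 N.

T_C ≈ 175 N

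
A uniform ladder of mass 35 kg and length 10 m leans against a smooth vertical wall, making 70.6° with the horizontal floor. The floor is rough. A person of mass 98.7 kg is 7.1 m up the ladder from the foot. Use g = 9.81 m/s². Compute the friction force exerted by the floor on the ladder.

Torques about the foot: N_wall · 10 sin 70.6° = 35×9.81×5 cos 70.6° + 98.7×9.81×7.1 cos 70.6° → N_wall = 302.55 N.
ΣF_x = 0: f_floor = N_wall = 302.55 N.

f ≈ 303 N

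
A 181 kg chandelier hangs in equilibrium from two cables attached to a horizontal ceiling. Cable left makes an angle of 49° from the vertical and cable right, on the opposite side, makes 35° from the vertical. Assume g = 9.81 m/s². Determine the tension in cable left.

Angles from the horizontal: cable left is 90° − 49° = 41°, cable right is 90° − 35° = 55°.
Weight W = 181 × 9.81 = 1776 N acts straight down.
Horizontal: T_left cos 41° = T_right cos 55°  →  T_right = 1.316 T_left.
Vertical: T_left sin 41° + T_right sin 55° = 1776.
Substituting the horizontal relation into the vertical equation gives 1.734 T_left = 1776, so T_left = 1024 N.

T_left ≈ 1020 N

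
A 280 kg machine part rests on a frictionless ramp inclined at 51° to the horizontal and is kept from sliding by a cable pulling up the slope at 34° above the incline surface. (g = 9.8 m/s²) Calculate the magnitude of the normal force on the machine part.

N ≈ 288 N

Take axes along and perpendicular to the incline. Weight components: W sin 51° = 2132 N down-slope, W cos 51° = 1727 N into the surface.
Along incline: T cos 34° = W sin 51° → T = 2572 N.
Perpendicular: N = W cos 51° − T sin 34° = 288.5 N.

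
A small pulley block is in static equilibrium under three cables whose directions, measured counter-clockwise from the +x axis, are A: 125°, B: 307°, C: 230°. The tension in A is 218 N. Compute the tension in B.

T_B ≈ 216 N

Resolve: ΣF_x = 218 cos 125° + T_B cos 307° + T_C cos 230° = 0.
        ΣF_y = 218 sin 125° + T_B sin 307° + T_C sin 230° = 0.
The known terms sum to (-125, 178.6) N, so 0.6018 T_B − 0.6428 T_C = 125 and -0.7986 T_B − 0.7660 T_C = -178.6.
Solving simultaneously: T_B = 216.1 N, T_C = 7.808 N.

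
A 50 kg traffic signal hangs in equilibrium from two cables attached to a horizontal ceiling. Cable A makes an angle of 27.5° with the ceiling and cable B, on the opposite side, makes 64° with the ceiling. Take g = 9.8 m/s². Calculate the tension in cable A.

T_A ≈ 215 N

Weight W = 50 × 9.8 = 490 N acts straight down.
Horizontal: T_A cos 27.5° = T_B cos 64°  →  T_B = 2.023 T_A.
Vertical: T_A sin 27.5° + T_B sin 64° = 490.
Substituting the horizontal relation into the vertical equation gives 2.28 T_A = 490, so T_A = 214.9 N.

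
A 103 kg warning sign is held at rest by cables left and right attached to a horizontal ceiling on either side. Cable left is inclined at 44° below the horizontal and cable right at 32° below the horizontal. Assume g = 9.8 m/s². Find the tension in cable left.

T_left ≈ 882 N

Weight W = 103 × 9.8 = 1009 N acts straight down.
Horizontal: T_left cos 44° = T_right cos 32°  →  T_right = 0.8482 T_left.
Vertical: T_left sin 44° + T_right sin 32° = 1009.
Substituting the horizontal relation into the vertical equation gives 1.144 T_left = 1009, so T_left = 882.2 N.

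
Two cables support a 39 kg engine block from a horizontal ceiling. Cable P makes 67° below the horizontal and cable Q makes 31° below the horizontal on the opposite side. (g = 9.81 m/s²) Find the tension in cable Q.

T_Q ≈ 151 N

Weight W = 39 × 9.81 = 382.6 N acts straight down.
Horizontal: T_P cos 67° = T_Q cos 31°  →  T_P = 2.194 T_Q.
Vertical: T_P sin 67° + T_Q sin 31° = 382.6.
Substituting the horizontal relation into the vertical equation gives 2.534 T_Q = 382.6, so T_Q = 151 N.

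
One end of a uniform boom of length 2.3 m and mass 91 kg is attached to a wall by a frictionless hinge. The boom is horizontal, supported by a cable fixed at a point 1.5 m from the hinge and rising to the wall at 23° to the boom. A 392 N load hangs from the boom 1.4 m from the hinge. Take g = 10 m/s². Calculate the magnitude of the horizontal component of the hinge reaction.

H_x ≈ 2510 N

Take torques about the hinge: T sin 23° · 1.5 = 91×10×1.15 + 392×1.4 = 1595.3 N·m.
So T = 1595.3 / (0.3907 × 1.5) = 2721.9 N.
ΣF_x = 0: H_x = T cos 23° = 2505.5 N.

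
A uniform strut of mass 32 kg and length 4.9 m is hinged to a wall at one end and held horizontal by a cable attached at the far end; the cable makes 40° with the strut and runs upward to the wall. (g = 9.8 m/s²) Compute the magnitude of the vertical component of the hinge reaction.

Take torques about the hinge: T sin 40° · 4.9 = 32×9.8×2.45 = 768.32 N·m.
So T = 768.32 / (0.6428 × 4.9) = 243.94 N.
ΣF_y = 0: H_y = (32×9.8) − T sin 40° = 313.6 − 156.8 = 156.8 N.

|H_y| ≈ 157 N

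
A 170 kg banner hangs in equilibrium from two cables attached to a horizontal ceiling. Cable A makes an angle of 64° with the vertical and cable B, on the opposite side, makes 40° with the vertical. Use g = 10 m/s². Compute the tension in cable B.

T_B ≈ 1570 N

Angles from the horizontal: cable A is 90° − 64° = 26°, cable B is 90° − 40° = 50°.
Weight W = 170 × 10 = 1700 N acts straight down.
Horizontal: T_A cos 26° = T_B cos 50°  →  T_A = 0.7152 T_B.
Vertical: T_A sin 26° + T_B sin 50° = 1700.
Substituting the horizontal relation into the vertical equation gives 1.08 T_B = 1700, so T_B = 1575 N.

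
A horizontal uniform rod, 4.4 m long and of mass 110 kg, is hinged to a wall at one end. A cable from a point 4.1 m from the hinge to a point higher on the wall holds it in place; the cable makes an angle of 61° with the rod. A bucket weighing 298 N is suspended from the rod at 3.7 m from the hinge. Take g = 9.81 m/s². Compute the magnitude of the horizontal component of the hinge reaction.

H_x ≈ 470 N

Take torques about the hinge: T sin 61° · 4.1 = 110×9.81×2.2 + 298×3.7 = 3476.6 N·m.
So T = 3476.6 / (0.8746 × 4.1) = 969.51 N.
ΣF_x = 0: H_x = T cos 61° = 470.03 N.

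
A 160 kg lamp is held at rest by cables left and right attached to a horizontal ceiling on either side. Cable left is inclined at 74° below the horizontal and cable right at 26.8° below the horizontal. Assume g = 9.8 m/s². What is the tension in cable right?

T_right ≈ 440 N

Weight W = 160 × 9.8 = 1568 N acts straight down.
Horizontal: T_left cos 74° = T_right cos 26.8°  →  T_left = 3.238 T_right.
Vertical: T_left sin 74° + T_right sin 26.8° = 1568.
Substituting the horizontal relation into the vertical equation gives 3.564 T_right = 1568, so T_right = 440 N.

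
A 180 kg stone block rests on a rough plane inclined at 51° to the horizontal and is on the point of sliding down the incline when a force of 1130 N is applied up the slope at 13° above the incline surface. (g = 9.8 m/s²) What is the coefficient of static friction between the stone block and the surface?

μ ≈ 0.315

On the verge of sliding down the incline, friction is at its maximum μN and acts up the slope.
Perpendicular to incline: N = W cos 51° − P sin 13° = 1110 − 254.2 = 855.9 N.
Along incline: P cos 13° + μN = W sin 51° → μ = (W sin 51° − P cos 13°) / N = 0.3153.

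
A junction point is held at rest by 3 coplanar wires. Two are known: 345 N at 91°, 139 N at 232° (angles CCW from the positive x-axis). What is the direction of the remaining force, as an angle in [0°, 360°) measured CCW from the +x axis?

Sum the known components: ΣF_x = -91.6 N, ΣF_y = 235.4 N.
For equilibrium the remaining force must supply (−ΣF_x, −ΣF_y) = (91.6, -235.4) N.
Magnitude = √((91.6)² + (-235.4)²) = 252.6 N; direction = atan2(-235.4, 91.6) = 291.3°.

θ ≈ 291°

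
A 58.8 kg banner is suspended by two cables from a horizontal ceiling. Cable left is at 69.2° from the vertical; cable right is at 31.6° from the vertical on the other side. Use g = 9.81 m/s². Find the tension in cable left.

Angles from the horizontal: cable left is 90° − 69.2° = 20.8°, cable right is 90° − 31.6° = 58.4°.
Weight W = 58.8 × 9.81 = 576.8 N acts straight down.
Horizontal: T_left cos 20.8° = T_right cos 58.4°  →  T_right = 1.784 T_left.
Vertical: T_left sin 20.8° + T_right sin 58.4° = 576.8.
Substituting the horizontal relation into the vertical equation gives 1.875 T_left = 576.8, so T_left = 307.7 N.

T_left ≈ 308 N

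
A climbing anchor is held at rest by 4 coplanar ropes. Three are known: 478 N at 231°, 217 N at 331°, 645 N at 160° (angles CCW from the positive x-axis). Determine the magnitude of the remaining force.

Sum the known components: ΣF_x = -717.1 N, ΣF_y = -256.1 N.
For equilibrium the remaining force must supply (−ΣF_x, −ΣF_y) = (717.1, 256.1) N.
Magnitude = √((717.1)² + (256.1)²) = 761.5 N; direction = atan2(256.1, 717.1) = 19.7°.

F ≈ 761 N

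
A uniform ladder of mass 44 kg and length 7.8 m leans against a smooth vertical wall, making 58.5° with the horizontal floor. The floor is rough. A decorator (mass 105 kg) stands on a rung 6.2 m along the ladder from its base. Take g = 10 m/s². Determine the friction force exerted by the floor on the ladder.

f ≈ 646 N

Torques about the foot: N_wall · 7.8 sin 58.5° = 44×10×3.9 cos 58.5° + 105×10×6.2 cos 58.5° → N_wall = 646.27 N.
ΣF_x = 0: f_floor = N_wall = 646.27 N.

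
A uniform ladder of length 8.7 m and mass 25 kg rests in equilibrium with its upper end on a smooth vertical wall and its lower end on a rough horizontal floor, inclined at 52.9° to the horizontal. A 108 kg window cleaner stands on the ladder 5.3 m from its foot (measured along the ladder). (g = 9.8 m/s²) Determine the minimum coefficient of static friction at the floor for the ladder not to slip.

μ_min ≈ 0.445

ΣF_y = 0: N_floor = 25×9.8 + 108×9.8 = 1303.4 N.
Torques about the foot: N_wall · 8.7 sin 52.9° = 25×9.8×4.35 cos 52.9° + 108×9.8×5.3 cos 52.9° → N_wall = 580.28 N.
ΣF_x = 0: f_floor = N_wall = 580.28 N.
μ_min = f_floor / N_floor = 580.28 / 1303.4 = 0.4452.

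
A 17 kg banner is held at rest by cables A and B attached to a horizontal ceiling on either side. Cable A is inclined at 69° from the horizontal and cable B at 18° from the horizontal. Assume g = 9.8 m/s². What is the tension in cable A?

Weight W = 17 × 9.8 = 166.6 N acts straight down.
Horizontal: T_A cos 69° = T_B cos 18°  →  T_B = 0.3768 T_A.
Vertical: T_A sin 69° + T_B sin 18° = 166.6.
Substituting the horizontal relation into the vertical equation gives 1.05 T_A = 166.6, so T_A = 158.7 N.

T_A ≈ 159 N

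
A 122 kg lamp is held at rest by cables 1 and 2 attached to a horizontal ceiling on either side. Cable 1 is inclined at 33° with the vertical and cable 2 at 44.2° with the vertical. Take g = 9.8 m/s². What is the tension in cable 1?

T_1 ≈ 855 N

Angles from the horizontal: cable 1 is 90° − 33° = 57°, cable 2 is 90° − 44.2° = 45.8°.
Weight W = 122 × 9.8 = 1196 N acts straight down.
Horizontal: T_1 cos 57° = T_2 cos 45.8°  →  T_2 = 0.7812 T_1.
Vertical: T_1 sin 57° + T_2 sin 45.8° = 1196.
Substituting the horizontal relation into the vertical equation gives 1.399 T_1 = 1196, so T_1 = 854.8 N.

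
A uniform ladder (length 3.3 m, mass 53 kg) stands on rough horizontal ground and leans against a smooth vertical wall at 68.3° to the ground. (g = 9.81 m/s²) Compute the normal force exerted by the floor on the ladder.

ΣF_y = 0: N_floor = 53×9.81 = 519.93 N.

N_floor ≈ 520 N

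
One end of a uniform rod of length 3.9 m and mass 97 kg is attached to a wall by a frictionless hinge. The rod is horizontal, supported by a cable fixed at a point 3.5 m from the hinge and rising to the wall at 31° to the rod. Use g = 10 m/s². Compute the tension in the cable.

Take torques about the hinge: T sin 31° · 3.5 = 97×10×1.95 = 1891.5 N·m.
So T = 1891.5 / (0.5150 × 3.5) = 1049.3 N.

T ≈ 1050 N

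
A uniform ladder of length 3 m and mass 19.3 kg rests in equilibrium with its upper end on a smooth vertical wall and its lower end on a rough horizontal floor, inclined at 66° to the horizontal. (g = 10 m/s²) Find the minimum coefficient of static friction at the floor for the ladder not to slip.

ΣF_y = 0: N_floor = 19.3×10 = 193 N.
Torques about the foot: N_wall · 3 sin 66° = 19.3×10×1.5 cos 66° → N_wall = 42.965 N.
ΣF_x = 0: f_floor = N_wall = 42.965 N.
μ_min = f_floor / N_floor = 42.965 / 193 = 0.2226.

μ_min ≈ 0.223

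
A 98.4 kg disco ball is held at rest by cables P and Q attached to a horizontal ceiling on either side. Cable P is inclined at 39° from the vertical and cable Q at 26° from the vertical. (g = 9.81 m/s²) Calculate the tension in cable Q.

T_Q ≈ 670 N

Angles from the horizontal: cable P is 90° − 39° = 51°, cable Q is 90° − 26° = 64°.
Weight W = 98.4 × 9.81 = 965.3 N acts straight down.
Horizontal: T_P cos 51° = T_Q cos 64°  →  T_P = 0.6966 T_Q.
Vertical: T_P sin 51° + T_Q sin 64° = 965.3.
Substituting the horizontal relation into the vertical equation gives 1.44 T_Q = 965.3, so T_Q = 670.3 N.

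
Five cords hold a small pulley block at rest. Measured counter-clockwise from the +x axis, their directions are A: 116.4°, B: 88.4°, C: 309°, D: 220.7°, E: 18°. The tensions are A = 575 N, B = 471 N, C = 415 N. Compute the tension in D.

T_D ≈ 1620 N

Resolve: ΣF_x = 575 cos 116.4° + 471 cos 88.4° + 415 cos 309° + T_D cos 220.7° + T_E cos 18° = 0.
        ΣF_y = 575 sin 116.4° + 471 sin 88.4° + 415 sin 309° + T_D sin 220.7° + T_E sin 18° = 0.
The known terms sum to (18.65, 663.3) N, so -0.7581 T_D + 0.9511 T_E = -18.65 and -0.6521 T_D + 0.3090 T_E = -663.3.
Solving simultaneously: T_D = 1620 N, T_E = 1272 N.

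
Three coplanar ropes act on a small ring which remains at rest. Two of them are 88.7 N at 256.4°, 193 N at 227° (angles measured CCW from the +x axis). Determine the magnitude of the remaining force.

Sum the known components: ΣF_x = -152.5 N, ΣF_y = -227.4 N.
For equilibrium the remaining force must supply (−ΣF_x, −ΣF_y) = (152.5, 227.4) N.
Magnitude = √((152.5)² + (227.4)²) = 273.8 N; direction = atan2(227.4, 152.5) = 56.2°.

F ≈ 274 N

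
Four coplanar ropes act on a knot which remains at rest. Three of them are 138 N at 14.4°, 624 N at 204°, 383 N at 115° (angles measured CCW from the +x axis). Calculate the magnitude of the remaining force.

Sum the known components: ΣF_x = -598.3 N, ΣF_y = 127.6 N.
For equilibrium the remaining force must supply (−ΣF_x, −ΣF_y) = (598.3, -127.6) N.
Magnitude = √((598.3)² + (-127.6)²) = 611.7 N; direction = atan2(-127.6, 598.3) = 348.0°.

F ≈ 612 N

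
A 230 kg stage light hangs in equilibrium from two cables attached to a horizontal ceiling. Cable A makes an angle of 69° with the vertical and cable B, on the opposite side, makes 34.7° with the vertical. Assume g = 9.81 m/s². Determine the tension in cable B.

T_B ≈ 2170 N

Angles from the horizontal: cable A is 90° − 69° = 21°, cable B is 90° − 34.7° = 55.3°.
Weight W = 230 × 9.81 = 2256 N acts straight down.
Horizontal: T_A cos 21° = T_B cos 55.3°  →  T_A = 0.6098 T_B.
Vertical: T_A sin 21° + T_B sin 55.3° = 2256.
Substituting the horizontal relation into the vertical equation gives 1.041 T_B = 2256, so T_B = 2168 N.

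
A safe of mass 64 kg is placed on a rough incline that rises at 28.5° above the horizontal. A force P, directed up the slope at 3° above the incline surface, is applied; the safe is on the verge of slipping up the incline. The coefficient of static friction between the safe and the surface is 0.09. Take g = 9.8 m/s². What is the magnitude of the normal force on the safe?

On the verge of sliding up the incline, friction equals μN and acts down the slope.
Perpendicular: N + P sin 3° = W cos 28.5° = 551.2 N.
Along incline: P cos 3° = W sin 28.5° + μN  with W sin 28.5° = 299.3 N.
Solving the pair for P and N: P = 347.7 N, N = 533 N (and f = μN = 47.97 N).

N ≈ 533 N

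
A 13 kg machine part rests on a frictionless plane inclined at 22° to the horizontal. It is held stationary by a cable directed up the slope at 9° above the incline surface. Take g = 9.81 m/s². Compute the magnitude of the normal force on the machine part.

N ≈ 111 N

Take axes along and perpendicular to the incline. Weight components: W sin 22° = 47.77 N down-slope, W cos 22° = 118.2 N into the surface.
Along incline: T cos 9° = W sin 22° → T = 48.37 N.
Perpendicular: N = W cos 22° − T sin 9° = 110.7 N.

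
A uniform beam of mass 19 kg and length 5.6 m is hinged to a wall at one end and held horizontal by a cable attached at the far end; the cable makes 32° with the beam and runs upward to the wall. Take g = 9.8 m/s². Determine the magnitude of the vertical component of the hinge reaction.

Take torques about the hinge: T sin 32° · 5.6 = 19×9.8×2.8 = 521.36 N·m.
So T = 521.36 / (0.5299 × 5.6) = 175.69 N.
ΣF_y = 0: H_y = (19×9.8) − T sin 32° = 186.2 − 93.1 = 93.1 N.

|H_y| ≈ 93.1 N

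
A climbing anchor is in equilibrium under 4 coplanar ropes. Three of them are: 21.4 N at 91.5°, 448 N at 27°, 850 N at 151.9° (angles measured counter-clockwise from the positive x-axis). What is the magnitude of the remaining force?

F ≈ 717 N

Sum the known components: ΣF_x = -351.2 N, ΣF_y = 625.1 N.
For equilibrium the remaining force must supply (−ΣF_x, −ΣF_y) = (351.2, -625.1) N.
Magnitude = √((351.2)² + (-625.1)²) = 717 N; direction = atan2(-625.1, 351.2) = 299.3°.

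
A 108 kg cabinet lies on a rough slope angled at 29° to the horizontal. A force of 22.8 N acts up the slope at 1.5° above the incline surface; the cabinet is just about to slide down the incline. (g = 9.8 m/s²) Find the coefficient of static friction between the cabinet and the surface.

μ ≈ 0.530

On the verge of sliding down the incline, friction is at its maximum μN and acts up the slope.
Perpendicular to incline: N = W cos 29° − P sin 1.5° = 925.7 − 0.5968 = 925.1 N.
Along incline: P cos 1.5° + μN = W sin 29° → μ = (W sin 29° − P cos 1.5°) / N = 0.53.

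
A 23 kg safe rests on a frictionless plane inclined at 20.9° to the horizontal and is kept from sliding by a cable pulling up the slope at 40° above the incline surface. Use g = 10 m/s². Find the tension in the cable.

T ≈ 107 N

Take axes along and perpendicular to the incline. Weight components: W sin 20.9° = 82.05 N down-slope, W cos 20.9° = 214.9 N into the surface.
Along incline: T cos 40° = W sin 20.9° → T = 107.1 N.
Perpendicular: N = W cos 20.9° − T sin 40° = 146 N.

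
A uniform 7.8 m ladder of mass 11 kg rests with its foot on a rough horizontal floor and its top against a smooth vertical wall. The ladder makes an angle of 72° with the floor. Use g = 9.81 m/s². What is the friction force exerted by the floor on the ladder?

Torques about the foot: N_wall · 7.8 sin 72° = 11×9.81×3.9 cos 72° → N_wall = 17.531 N.
ΣF_x = 0: f_floor = N_wall = 17.531 N.

f ≈ 17.5 N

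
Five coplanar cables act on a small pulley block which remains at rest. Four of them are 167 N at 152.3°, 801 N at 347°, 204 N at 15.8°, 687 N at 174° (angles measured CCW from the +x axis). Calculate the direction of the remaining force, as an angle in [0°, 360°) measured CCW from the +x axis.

Sum the known components: ΣF_x = 145.7 N, ΣF_y = 24.8 N.
For equilibrium the remaining force must supply (−ΣF_x, −ΣF_y) = (-145.7, -24.8) N.
Magnitude = √((-145.7)² + (-24.8)²) = 147.8 N; direction = atan2(-24.8, -145.7) = 189.7°.

θ ≈ 190°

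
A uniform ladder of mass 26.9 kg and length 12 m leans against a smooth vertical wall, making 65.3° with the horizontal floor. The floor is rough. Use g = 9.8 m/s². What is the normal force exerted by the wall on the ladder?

N_wall ≈ 60.6 N

Torques about the foot: N_wall · 12 sin 65.3° = 26.9×9.8×6 cos 65.3° → N_wall = 60.626 N.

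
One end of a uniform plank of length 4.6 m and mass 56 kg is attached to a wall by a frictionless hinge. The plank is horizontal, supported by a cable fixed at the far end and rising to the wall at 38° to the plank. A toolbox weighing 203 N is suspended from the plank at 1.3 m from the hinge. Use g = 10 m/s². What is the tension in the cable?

T ≈ 548 N

Take torques about the hinge: T sin 38° · 4.6 = 56×10×2.3 + 203×1.3 = 1551.9 N·m.
So T = 1551.9 / (0.6157 × 4.6) = 547.98 N.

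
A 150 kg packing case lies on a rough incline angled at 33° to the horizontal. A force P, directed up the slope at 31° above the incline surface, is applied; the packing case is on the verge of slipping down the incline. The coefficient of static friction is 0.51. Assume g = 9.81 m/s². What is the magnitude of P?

On the verge of sliding down the incline, friction equals μN and acts up the slope.
Perpendicular: N + P sin 31° = W cos 33° = 1234 N.
Along incline: P cos 31° + μN = W sin 33° with W sin 33° = 801.4 N.
Solving the pair for P and N: P = 289.4 N, N = 1085 N (and f = μN = 553.4 N).

P ≈ 289 N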